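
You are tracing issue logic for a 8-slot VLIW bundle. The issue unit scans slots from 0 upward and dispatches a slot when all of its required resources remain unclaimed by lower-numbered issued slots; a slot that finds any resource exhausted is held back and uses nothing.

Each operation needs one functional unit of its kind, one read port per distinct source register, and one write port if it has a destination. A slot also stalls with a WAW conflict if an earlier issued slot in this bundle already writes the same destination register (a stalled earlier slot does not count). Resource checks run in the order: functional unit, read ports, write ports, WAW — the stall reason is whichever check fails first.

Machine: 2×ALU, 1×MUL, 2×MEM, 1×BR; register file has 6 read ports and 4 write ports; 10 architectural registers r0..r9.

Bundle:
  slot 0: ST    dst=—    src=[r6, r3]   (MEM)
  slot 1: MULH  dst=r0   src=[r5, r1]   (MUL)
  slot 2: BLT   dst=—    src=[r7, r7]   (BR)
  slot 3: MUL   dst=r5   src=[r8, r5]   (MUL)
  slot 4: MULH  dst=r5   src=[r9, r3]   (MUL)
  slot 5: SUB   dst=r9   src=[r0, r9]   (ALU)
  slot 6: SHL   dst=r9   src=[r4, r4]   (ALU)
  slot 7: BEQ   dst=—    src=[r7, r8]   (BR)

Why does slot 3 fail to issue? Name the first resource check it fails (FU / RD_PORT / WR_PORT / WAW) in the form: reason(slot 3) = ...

reason(slot 3) = FU

  0. MEM ⇒ go  {2A/1Mu/1Ld/1B | 4r 4w}
  1. MUL→r0 ⇒ go  {2A/0Mu/1Ld/1B | 2r 3w}
  2. BR ⇒ go  {2A/0Mu/1Ld/0B | 1r 3w}
  3. MUL→r5 ⇒ no(FU)  {2A/0Mu/1Ld/0B | 1r 3w}
  4. MUL→r5 ⇒ no(FU)  {2A/0Mu/1Ld/0B | 1r 3w}
  5. ALU→r9 ⇒ no(RD_PORT)  {2A/0Mu/1Ld/0B | 1r 3w}
  6. ALU→r9 ⇒ go  {1A/0Mu/1Ld/0B | 0r 2w}
  7. BR ⇒ no(FU)  {1A/0Mu/1Ld/0B | 0r 2w}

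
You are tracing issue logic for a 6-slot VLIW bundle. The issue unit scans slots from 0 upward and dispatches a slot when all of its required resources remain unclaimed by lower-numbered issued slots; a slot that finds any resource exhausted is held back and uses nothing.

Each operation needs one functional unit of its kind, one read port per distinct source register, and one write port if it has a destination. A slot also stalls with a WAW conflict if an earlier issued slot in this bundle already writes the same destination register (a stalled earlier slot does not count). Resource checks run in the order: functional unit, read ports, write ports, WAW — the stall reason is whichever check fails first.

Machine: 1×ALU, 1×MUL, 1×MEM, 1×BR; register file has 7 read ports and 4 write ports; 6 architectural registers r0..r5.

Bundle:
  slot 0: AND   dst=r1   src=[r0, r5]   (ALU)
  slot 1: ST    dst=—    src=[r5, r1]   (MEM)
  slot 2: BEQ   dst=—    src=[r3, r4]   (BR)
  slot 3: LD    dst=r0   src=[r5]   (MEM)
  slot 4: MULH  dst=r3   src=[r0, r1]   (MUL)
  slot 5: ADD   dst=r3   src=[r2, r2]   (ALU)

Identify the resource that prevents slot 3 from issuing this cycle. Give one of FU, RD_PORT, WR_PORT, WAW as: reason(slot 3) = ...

reason(slot 3) = FU

[0] ALU needs rd=2 wr=1: ok; after: ALU=0 MUL=1 MEM=1 BR=1, R=5, W=3
[1] MEM needs rd=2 wr=0: ok; after: ALU=0 MUL=1 MEM=0 BR=1, R=3, W=3
[2] BR needs rd=2 wr=0: ok; after: ALU=0 MUL=1 MEM=0 BR=0, R=1, W=3
[3] MEM needs rd=1 wr=1: FU; after: ALU=0 MUL=1 MEM=0 BR=0, R=1, W=3
[4] MUL needs rd=2 wr=1: RD_PORT; after: ALU=0 MUL=1 MEM=0 BR=0, R=1, W=3
[5] ALU needs rd=1 wr=1: FU; after: ALU=0 MUL=1 MEM=0 BR=0, R=1, W=3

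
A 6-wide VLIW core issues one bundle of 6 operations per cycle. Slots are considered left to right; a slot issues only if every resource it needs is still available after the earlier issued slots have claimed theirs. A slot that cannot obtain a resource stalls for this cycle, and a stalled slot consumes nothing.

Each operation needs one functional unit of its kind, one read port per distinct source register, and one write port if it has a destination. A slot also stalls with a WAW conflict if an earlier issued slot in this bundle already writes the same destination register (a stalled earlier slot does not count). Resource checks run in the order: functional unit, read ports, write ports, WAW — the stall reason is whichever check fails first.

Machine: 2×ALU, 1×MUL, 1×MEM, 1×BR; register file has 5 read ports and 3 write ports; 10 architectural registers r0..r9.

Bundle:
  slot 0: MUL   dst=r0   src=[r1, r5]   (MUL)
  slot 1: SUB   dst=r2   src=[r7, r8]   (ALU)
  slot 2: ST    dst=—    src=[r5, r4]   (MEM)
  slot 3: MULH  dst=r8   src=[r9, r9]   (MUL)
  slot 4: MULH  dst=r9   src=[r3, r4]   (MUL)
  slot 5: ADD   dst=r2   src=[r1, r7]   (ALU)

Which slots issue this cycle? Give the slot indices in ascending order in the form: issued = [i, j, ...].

issued = [0, 1]

  0. MUL→r0 ⇒ go  {2A/0Mu/1Ld/1B | 3r 2w}
  1. ALU→r2 ⇒ go  {1A/0Mu/1Ld/1B | 1r 1w}
  2. MEM ⇒ no(RD_PORT)  {1A/0Mu/1Ld/1B | 1r 1w}
  3. MUL→r8 ⇒ no(FU)  {1A/0Mu/1Ld/1B | 1r 1w}
  4. MUL→r9 ⇒ no(FU)  {1A/0Mu/1Ld/1B | 1r 1w}
  5. ALU→r2 ⇒ no(RD_PORT)  {1A/0Mu/1Ld/1B | 1r 1w}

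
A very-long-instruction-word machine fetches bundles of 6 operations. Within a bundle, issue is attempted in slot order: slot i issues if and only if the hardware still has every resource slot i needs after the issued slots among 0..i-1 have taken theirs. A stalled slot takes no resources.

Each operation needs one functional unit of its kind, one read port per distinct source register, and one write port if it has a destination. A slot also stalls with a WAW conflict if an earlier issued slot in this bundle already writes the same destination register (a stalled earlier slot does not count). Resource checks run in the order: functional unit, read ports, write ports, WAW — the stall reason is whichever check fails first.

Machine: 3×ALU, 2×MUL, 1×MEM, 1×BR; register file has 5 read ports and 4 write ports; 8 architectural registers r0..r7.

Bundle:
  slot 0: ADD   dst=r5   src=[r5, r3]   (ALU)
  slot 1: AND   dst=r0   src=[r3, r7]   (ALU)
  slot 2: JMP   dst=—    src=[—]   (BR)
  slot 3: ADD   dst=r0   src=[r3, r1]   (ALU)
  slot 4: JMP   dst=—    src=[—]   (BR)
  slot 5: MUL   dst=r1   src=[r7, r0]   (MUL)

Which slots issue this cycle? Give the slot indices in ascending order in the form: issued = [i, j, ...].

issued = [0, 1, 2]

#0 ALU src=r5,r3 dispatched  <A:2 Mu:2 Ld:1 B:1 rd:3 wr:3>
#1 ALU src=r3,r7 dispatched  <A:1 Mu:2 Ld:1 B:1 rd:1 wr:2>
#2 BR src=- dispatched  <A:1 Mu:2 Ld:1 B:0 rd:1 wr:2>
#3 ALU src=r3,r1 held:RD_PORT  <A:1 Mu:2 Ld:1 B:0 rd:1 wr:2>
#4 BR src=- held:FU  <A:1 Mu:2 Ld:1 B:0 rd:1 wr:2>
#5 MUL src=r7,r0 held:RD_PORT  <A:1 Mu:2 Ld:1 B:0 rd:1 wr:2>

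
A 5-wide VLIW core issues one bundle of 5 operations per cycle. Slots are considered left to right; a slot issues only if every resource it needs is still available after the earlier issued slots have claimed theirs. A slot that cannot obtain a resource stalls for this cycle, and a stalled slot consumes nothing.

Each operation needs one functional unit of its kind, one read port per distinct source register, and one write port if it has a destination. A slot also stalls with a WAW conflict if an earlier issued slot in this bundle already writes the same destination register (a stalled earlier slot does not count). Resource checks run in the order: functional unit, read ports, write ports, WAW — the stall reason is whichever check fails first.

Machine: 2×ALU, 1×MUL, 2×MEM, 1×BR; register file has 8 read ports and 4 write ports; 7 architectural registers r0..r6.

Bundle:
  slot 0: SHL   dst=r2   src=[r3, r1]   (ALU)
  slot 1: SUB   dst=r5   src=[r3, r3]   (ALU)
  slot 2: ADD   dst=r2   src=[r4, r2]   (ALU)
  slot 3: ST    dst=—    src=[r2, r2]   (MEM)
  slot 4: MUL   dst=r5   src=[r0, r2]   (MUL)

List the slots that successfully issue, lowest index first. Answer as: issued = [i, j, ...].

(0) want 1×ALU +2rd +1wr — yes → AL1|MU1|ME2|BR1|rd6|wr3
(1) want 1×ALU +1rd +1wr — yes → AL0|MU1|ME2|BR1|rd5|wr2
(2) want 1×ALU +2rd +1wr — FU → AL0|MU1|ME2|BR1|rd5|wr2
(3) want 1×MEM +1rd +0wr — yes → AL0|MU1|ME1|BR1|rd4|wr2
(4) want 1×MUL +2rd +1wr — WAW → AL0|MU1|ME1|BR1|rd4|wr2

issued = [0, 1, 3]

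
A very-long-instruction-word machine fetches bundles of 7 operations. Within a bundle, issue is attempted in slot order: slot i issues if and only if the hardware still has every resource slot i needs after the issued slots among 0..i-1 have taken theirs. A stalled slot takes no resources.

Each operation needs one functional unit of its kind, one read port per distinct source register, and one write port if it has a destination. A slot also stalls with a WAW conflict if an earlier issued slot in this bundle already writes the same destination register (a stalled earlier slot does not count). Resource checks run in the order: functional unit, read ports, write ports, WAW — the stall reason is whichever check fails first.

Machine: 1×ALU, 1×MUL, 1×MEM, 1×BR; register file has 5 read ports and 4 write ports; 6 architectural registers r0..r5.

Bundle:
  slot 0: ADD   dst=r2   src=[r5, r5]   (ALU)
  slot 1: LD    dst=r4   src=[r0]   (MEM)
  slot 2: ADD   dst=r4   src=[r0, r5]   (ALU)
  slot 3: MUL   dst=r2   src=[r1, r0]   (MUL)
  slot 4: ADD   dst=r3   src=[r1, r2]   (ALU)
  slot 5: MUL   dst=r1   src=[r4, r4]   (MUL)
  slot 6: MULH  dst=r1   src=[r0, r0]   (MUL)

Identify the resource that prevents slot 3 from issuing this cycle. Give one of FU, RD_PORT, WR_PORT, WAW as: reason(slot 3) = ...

slot 0 (ALU): ISSUE — free A0,Mu1,Ld1,B1 rp4 wp3
slot 1 (MEM): ISSUE — free A0,Mu1,Ld0,B1 rp3 wp2
slot 2 (ALU): stall FU — free A0,Mu1,Ld0,B1 rp3 wp2
slot 3 (MUL): stall WAW — free A0,Mu1,Ld0,B1 rp3 wp2
slot 4 (ALU): stall FU — free A0,Mu1,Ld0,B1 rp3 wp2
slot 5 (MUL): ISSUE — free A0,Mu0,Ld0,B1 rp2 wp1
slot 6 (MUL): stall FU — free A0,Mu0,Ld0,B1 rp2 wp1

reason(slot 3) = WAW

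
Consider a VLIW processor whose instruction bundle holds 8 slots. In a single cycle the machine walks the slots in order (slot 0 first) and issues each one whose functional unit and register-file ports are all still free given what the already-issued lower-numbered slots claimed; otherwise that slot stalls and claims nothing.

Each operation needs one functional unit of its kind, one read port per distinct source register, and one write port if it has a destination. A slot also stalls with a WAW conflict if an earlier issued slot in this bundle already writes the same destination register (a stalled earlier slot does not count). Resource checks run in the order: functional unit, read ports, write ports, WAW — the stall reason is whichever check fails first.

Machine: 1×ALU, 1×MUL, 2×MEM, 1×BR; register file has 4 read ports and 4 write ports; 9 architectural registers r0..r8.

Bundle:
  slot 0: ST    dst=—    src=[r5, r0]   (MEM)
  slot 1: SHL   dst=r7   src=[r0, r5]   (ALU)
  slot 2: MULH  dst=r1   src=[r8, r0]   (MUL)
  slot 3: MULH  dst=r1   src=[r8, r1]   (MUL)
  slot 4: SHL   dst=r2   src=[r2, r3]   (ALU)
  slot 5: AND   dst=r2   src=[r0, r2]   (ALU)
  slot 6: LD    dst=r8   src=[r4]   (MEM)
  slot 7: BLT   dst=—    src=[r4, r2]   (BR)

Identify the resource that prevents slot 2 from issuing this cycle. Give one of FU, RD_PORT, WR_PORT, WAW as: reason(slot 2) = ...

reason(slot 2) = RD_PORT

slot 0 (MEM): ISSUE — free A1,Mu1,Ld1,B1 rp2 wp4
slot 1 (ALU): ISSUE — free A0,Mu1,Ld1,B1 rp0 wp3
slot 2 (MUL): stall RD_PORT — free A0,Mu1,Ld1,B1 rp0 wp3
slot 3 (MUL): stall RD_PORT — free A0,Mu1,Ld1,B1 rp0 wp3
slot 4 (ALU): stall FU — free A0,Mu1,Ld1,B1 rp0 wp3
slot 5 (ALU): stall FU — free A0,Mu1,Ld1,B1 rp0 wp3
slot 6 (MEM): stall RD_PORT — free A0,Mu1,Ld1,B1 rp0 wp3
slot 7 (BR): stall RD_PORT — free A0,Mu1,Ld1,B1 rp0 wp3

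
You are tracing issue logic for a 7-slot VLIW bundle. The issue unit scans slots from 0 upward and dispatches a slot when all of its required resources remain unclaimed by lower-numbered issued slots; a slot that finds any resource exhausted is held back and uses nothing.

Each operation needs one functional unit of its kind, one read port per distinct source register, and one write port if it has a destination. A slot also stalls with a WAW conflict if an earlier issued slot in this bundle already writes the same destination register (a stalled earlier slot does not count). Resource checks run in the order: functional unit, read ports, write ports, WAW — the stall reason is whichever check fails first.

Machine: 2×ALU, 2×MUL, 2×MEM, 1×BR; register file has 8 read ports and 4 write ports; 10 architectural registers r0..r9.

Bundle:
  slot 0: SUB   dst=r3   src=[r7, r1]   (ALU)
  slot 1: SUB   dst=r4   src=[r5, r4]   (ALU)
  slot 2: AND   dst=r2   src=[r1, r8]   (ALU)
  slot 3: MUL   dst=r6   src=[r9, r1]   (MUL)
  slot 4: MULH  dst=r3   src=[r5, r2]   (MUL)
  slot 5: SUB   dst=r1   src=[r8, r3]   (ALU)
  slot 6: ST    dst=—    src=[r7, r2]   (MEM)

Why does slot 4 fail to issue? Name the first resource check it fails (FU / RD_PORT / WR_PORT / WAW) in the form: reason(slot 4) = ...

reason(slot 4) = WAW

slot 0 (ALU): ISSUE — free A1,Mu2,Ld2,B1 rp6 wp3
slot 1 (ALU): ISSUE — free A0,Mu2,Ld2,B1 rp4 wp2
slot 2 (ALU): stall FU — free A0,Mu2,Ld2,B1 rp4 wp2
slot 3 (MUL): ISSUE — free A0,Mu1,Ld2,B1 rp2 wp1
slot 4 (MUL): stall WAW — free A0,Mu1,Ld2,B1 rp2 wp1
slot 5 (ALU): stall FU — free A0,Mu1,Ld2,B1 rp2 wp1
slot 6 (MEM): ISSUE — free A0,Mu1,Ld1,B1 rp0 wp1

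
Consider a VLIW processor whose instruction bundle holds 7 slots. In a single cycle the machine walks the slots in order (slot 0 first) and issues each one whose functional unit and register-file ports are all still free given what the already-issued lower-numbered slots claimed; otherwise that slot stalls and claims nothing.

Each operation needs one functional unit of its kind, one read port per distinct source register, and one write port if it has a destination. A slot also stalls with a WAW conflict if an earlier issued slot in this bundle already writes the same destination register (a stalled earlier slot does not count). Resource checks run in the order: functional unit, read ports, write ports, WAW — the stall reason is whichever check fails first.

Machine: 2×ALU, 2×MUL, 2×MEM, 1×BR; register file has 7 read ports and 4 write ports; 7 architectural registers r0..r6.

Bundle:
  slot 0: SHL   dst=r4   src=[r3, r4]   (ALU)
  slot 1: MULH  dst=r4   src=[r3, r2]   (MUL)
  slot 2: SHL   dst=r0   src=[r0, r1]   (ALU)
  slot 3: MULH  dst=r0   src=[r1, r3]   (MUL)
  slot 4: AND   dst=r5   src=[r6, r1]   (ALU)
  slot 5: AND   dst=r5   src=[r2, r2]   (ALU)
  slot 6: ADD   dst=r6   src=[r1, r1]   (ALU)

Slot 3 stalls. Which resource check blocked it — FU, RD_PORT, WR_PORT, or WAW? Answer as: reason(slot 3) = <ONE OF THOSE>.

reason(slot 3) = WAW

(0) want 1×ALU +2rd +1wr — yes → AL1|MU2|ME2|BR1|rd5|wr3
(1) want 1×MUL +2rd +1wr — WAW → AL1|MU2|ME2|BR1|rd5|wr3
(2) want 1×ALU +2rd +1wr — yes → AL0|MU2|ME2|BR1|rd3|wr2
(3) want 1×MUL +2rd +1wr — WAW → AL0|MU2|ME2|BR1|rd3|wr2
(4) want 1×ALU +2rd +1wr — FU → AL0|MU2|ME2|BR1|rd3|wr2
(5) want 1×ALU +1rd +1wr — FU → AL0|MU2|ME2|BR1|rd3|wr2
(6) want 1×ALU +1rd +1wr — FU → AL0|MU2|ME2|BR1|rd3|wr2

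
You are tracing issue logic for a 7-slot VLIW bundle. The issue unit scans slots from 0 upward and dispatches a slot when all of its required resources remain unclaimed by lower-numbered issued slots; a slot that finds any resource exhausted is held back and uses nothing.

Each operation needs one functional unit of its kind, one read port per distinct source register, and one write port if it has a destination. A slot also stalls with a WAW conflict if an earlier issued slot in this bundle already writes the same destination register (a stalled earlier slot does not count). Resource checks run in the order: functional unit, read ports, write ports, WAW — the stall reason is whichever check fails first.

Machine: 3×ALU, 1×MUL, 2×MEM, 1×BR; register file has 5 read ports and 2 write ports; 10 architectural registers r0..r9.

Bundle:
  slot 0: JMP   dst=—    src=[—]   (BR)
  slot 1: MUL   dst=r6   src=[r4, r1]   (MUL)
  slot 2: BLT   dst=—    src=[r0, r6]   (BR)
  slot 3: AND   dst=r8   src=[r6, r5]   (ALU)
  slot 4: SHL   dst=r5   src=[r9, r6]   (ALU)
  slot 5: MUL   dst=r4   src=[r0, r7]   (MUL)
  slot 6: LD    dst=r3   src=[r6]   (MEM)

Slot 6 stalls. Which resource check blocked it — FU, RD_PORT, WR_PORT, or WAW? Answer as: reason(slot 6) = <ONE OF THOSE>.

reason(slot 6) = WR_PORT

#0 BR src=- dispatched  <A:3 Mu:1 Ld:2 B:0 rd:5 wr:2>
#1 MUL src=r4,r1 dispatched  <A:3 Mu:0 Ld:2 B:0 rd:3 wr:1>
#2 BR src=r0,r6 held:FU  <A:3 Mu:0 Ld:2 B:0 rd:3 wr:1>
#3 ALU src=r6,r5 dispatched  <A:2 Mu:0 Ld:2 B:0 rd:1 wr:0>
#4 ALU src=r9,r6 held:RD_PORT  <A:2 Mu:0 Ld:2 B:0 rd:1 wr:0>
#5 MUL src=r0,r7 held:FU  <A:2 Mu:0 Ld:2 B:0 rd:1 wr:0>
#6 MEM src=r6 held:WR_PORT  <A:2 Mu:0 Ld:2 B:0 rd:1 wr:0>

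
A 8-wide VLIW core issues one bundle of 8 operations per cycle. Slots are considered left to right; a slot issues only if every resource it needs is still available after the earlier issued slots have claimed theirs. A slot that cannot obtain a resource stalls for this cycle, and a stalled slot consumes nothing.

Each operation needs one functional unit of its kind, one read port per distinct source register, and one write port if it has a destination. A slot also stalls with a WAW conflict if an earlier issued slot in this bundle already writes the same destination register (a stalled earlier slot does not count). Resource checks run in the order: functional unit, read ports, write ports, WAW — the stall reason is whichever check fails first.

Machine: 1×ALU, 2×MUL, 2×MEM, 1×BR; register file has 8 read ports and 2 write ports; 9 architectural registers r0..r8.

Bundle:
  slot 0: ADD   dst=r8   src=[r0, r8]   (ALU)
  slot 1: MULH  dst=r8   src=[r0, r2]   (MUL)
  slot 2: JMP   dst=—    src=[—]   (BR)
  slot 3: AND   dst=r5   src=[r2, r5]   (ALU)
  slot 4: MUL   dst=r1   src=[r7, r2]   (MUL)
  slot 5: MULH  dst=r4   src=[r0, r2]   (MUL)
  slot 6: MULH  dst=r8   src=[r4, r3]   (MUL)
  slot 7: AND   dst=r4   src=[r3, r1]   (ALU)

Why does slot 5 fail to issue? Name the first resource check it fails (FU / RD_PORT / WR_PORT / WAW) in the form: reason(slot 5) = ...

[0] ALU needs rd=2 wr=1: ok; after: ALU=0 MUL=2 MEM=2 BR=1, R=6, W=1
[1] MUL needs rd=2 wr=1: WAW; after: ALU=0 MUL=2 MEM=2 BR=1, R=6, W=1
[2] BR needs rd=0 wr=0: ok; after: ALU=0 MUL=2 MEM=2 BR=0, R=6, W=1
[3] ALU needs rd=2 wr=1: FU; after: ALU=0 MUL=2 MEM=2 BR=0, R=6, W=1
[4] MUL needs rd=2 wr=1: ok; after: ALU=0 MUL=1 MEM=2 BR=0, R=4, W=0
[5] MUL needs rd=2 wr=1: WR_PORT; after: ALU=0 MUL=1 MEM=2 BR=0, R=4, W=0
[6] MUL needs rd=2 wr=1: WR_PORT; after: ALU=0 MUL=1 MEM=2 BR=0, R=4, W=0
[7] ALU needs rd=2 wr=1: FU; after: ALU=0 MUL=1 MEM=2 BR=0, R=4, W=0

reason(slot 5) = WR_PORT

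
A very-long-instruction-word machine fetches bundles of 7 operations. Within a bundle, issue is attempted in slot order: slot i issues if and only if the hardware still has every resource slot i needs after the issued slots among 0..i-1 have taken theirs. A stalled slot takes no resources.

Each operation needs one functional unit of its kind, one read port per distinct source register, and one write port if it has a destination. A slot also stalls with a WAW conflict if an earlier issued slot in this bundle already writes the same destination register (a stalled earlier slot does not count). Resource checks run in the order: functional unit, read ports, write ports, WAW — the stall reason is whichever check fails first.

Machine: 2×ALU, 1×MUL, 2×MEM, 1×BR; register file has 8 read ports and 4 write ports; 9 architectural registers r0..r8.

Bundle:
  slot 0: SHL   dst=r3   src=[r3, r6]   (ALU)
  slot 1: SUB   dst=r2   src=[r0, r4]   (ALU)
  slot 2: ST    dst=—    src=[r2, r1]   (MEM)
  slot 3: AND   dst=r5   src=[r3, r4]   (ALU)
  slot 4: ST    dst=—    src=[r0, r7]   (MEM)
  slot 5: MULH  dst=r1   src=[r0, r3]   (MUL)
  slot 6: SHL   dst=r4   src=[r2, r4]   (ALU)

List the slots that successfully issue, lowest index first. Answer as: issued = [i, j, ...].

issued = [0, 1, 2, 4]

  0. ALU→r3 ⇒ go  {1A/1Mu/2Ld/1B | 6r 3w}
  1. ALU→r2 ⇒ go  {0A/1Mu/2Ld/1B | 4r 2w}
  2. MEM ⇒ go  {0A/1Mu/1Ld/1B | 2r 2w}
  3. ALU→r5 ⇒ no(FU)  {0A/1Mu/1Ld/1B | 2r 2w}
  4. MEM ⇒ go  {0A/1Mu/0Ld/1B | 0r 2w}
  5. MUL→r1 ⇒ no(RD_PORT)  {0A/1Mu/0Ld/1B | 0r 2w}
  6. ALU→r4 ⇒ no(FU)  {0A/1Mu/0Ld/1B | 0r 2w}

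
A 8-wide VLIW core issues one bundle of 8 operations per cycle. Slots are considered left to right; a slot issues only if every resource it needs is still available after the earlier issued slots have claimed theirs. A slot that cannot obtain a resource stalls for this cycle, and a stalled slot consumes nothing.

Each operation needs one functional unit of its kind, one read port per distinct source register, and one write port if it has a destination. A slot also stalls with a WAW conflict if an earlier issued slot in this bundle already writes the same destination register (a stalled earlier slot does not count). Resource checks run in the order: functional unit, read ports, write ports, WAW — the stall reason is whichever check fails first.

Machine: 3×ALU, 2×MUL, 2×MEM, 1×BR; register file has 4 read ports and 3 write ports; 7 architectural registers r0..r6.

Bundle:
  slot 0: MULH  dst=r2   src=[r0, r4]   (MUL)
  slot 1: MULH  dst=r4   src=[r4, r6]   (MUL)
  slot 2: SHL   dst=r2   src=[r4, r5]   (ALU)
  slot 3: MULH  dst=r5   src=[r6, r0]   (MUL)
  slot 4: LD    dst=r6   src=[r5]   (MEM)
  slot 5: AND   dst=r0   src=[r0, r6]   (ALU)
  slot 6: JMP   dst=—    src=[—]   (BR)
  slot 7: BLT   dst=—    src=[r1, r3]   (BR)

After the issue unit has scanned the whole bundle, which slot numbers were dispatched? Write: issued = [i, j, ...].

slot 0 (MUL): ISSUE — free A3,Mu1,Ld2,B1 rp2 wp2
slot 1 (MUL): ISSUE — free A3,Mu0,Ld2,B1 rp0 wp1
slot 2 (ALU): stall RD_PORT — free A3,Mu0,Ld2,B1 rp0 wp1
slot 3 (MUL): stall FU — free A3,Mu0,Ld2,B1 rp0 wp1
slot 4 (MEM): stall RD_PORT — free A3,Mu0,Ld2,B1 rp0 wp1
slot 5 (ALU): stall RD_PORT — free A3,Mu0,Ld2,B1 rp0 wp1
slot 6 (BR): ISSUE — free A3,Mu0,Ld2,B0 rp0 wp1
slot 7 (BR): stall FU — free A3,Mu0,Ld2,B0 rp0 wp1

issued = [0, 1, 6]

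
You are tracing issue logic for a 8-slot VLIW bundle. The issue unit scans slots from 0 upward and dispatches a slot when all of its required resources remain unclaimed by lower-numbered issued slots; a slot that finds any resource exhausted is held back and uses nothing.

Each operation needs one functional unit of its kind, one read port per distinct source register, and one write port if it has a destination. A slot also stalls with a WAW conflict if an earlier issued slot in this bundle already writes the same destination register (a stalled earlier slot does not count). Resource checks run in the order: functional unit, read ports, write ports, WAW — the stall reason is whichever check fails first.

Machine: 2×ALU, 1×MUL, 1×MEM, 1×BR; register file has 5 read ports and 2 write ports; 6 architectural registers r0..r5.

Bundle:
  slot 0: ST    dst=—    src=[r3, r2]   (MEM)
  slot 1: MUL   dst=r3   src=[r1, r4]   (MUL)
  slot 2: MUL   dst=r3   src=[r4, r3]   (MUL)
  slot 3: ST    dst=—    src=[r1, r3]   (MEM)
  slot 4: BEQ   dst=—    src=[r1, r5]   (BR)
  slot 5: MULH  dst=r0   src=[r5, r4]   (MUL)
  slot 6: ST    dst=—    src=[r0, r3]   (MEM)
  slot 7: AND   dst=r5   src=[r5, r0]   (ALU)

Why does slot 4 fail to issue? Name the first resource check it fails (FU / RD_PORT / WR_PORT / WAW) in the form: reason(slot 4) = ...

reason(slot 4) = RD_PORT

#0 MEM src=r3,r2 dispatched  <A:2 Mu:1 Ld:0 B:1 rd:3 wr:2>
#1 MUL src=r1,r4 dispatched  <A:2 Mu:0 Ld:0 B:1 rd:1 wr:1>
#2 MUL src=r4,r3 held:FU  <A:2 Mu:0 Ld:0 B:1 rd:1 wr:1>
#3 MEM src=r1,r3 held:FU  <A:2 Mu:0 Ld:0 B:1 rd:1 wr:1>
#4 BR src=r1,r5 held:RD_PORT  <A:2 Mu:0 Ld:0 B:1 rd:1 wr:1>
#5 MUL src=r5,r4 held:FU  <A:2 Mu:0 Ld:0 B:1 rd:1 wr:1>
#6 MEM src=r0,r3 held:FU  <A:2 Mu:0 Ld:0 B:1 rd:1 wr:1>
#7 ALU src=r5,r0 held:RD_PORT  <A:2 Mu:0 Ld:0 B:1 rd:1 wr:1>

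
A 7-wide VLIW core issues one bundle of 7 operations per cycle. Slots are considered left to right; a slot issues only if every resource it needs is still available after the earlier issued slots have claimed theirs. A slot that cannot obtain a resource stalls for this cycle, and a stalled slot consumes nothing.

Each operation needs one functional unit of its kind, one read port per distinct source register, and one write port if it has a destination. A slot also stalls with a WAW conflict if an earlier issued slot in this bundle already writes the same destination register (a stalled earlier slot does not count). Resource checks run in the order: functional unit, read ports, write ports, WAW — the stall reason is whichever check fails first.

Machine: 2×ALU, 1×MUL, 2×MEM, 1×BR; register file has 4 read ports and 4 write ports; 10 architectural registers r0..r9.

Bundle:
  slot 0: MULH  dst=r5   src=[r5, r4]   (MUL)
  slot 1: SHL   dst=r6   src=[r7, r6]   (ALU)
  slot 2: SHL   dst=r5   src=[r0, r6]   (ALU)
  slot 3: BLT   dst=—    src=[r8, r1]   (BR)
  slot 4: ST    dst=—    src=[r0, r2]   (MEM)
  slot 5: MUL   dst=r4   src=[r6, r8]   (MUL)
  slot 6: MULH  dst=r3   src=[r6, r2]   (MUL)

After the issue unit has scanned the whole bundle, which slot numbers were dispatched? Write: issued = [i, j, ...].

issued = [0, 1]

slot 0 (MUL): ISSUE — free A2,Mu0,Ld2,B1 rp2 wp3
slot 1 (ALU): ISSUE — free A1,Mu0,Ld2,B1 rp0 wp2
slot 2 (ALU): stall RD_PORT — free A1,Mu0,Ld2,B1 rp0 wp2
slot 3 (BR): stall RD_PORT — free A1,Mu0,Ld2,B1 rp0 wp2
slot 4 (MEM): stall RD_PORT — free A1,Mu0,Ld2,B1 rp0 wp2
slot 5 (MUL): stall FU — free A1,Mu0,Ld2,B1 rp0 wp2
slot 6 (MUL): stall FU — free A1,Mu0,Ld2,B1 rp0 wp2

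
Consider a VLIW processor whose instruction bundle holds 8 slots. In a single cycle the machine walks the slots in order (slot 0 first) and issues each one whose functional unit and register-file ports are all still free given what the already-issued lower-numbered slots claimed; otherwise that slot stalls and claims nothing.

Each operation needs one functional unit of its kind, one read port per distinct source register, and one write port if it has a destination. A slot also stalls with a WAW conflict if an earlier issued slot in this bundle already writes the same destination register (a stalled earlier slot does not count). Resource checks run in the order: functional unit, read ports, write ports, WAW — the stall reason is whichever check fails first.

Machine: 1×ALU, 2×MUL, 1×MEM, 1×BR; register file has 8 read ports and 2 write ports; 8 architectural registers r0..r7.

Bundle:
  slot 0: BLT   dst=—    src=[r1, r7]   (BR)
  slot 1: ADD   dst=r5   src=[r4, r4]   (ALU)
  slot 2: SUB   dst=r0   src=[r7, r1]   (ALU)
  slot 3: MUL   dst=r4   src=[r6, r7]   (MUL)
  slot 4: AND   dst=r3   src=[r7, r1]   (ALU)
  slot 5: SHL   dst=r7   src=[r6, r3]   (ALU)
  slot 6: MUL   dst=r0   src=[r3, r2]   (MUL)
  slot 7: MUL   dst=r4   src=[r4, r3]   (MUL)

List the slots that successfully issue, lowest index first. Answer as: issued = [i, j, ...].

[0] BR needs rd=2 wr=0: ok; after: ALU=1 MUL=2 MEM=1 BR=0, R=6, W=2
[1] ALU needs rd=1 wr=1: ok; after: ALU=0 MUL=2 MEM=1 BR=0, R=5, W=1
[2] ALU needs rd=2 wr=1: FU; after: ALU=0 MUL=2 MEM=1 BR=0, R=5, W=1
[3] MUL needs rd=2 wr=1: ok; after: ALU=0 MUL=1 MEM=1 BR=0, R=3, W=0
[4] ALU needs rd=2 wr=1: FU; after: ALU=0 MUL=1 MEM=1 BR=0, R=3, W=0
[5] ALU needs rd=2 wr=1: FU; after: ALU=0 MUL=1 MEM=1 BR=0, R=3, W=0
[6] MUL needs rd=2 wr=1: WR_PORT; after: ALU=0 MUL=1 MEM=1 BR=0, R=3, W=0
[7] MUL needs rd=2 wr=1: WR_PORT; after: ALU=0 MUL=1 MEM=1 BR=0, R=3, W=0

issued = [0, 1, 3]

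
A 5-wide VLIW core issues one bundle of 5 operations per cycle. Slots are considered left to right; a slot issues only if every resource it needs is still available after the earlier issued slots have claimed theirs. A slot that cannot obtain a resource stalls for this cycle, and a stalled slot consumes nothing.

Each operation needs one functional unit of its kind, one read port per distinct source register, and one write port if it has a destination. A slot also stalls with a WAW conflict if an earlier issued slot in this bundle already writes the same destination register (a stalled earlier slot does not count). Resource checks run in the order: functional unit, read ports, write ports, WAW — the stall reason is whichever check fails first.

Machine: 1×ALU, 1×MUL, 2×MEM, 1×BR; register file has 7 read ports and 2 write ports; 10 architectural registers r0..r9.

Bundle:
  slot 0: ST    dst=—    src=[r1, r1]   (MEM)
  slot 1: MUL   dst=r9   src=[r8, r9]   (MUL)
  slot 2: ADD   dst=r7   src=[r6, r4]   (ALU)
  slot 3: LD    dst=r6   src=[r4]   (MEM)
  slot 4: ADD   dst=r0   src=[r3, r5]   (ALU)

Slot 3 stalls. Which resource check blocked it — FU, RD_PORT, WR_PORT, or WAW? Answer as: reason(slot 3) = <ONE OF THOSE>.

reason(slot 3) = WR_PORT

#0 MEM src=r1,r1 dispatched  <A:1 Mu:1 Ld:1 B:1 rd:6 wr:2>
#1 MUL src=r8,r9 dispatched  <A:1 Mu:0 Ld:1 B:1 rd:4 wr:1>
#2 ALU src=r6,r4 dispatched  <A:0 Mu:0 Ld:1 B:1 rd:2 wr:0>
#3 MEM src=r4 held:WR_PORT  <A:0 Mu:0 Ld:1 B:1 rd:2 wr:0>
#4 ALU src=r3,r5 held:FU  <A:0 Mu:0 Ld:1 B:1 rd:2 wr:0>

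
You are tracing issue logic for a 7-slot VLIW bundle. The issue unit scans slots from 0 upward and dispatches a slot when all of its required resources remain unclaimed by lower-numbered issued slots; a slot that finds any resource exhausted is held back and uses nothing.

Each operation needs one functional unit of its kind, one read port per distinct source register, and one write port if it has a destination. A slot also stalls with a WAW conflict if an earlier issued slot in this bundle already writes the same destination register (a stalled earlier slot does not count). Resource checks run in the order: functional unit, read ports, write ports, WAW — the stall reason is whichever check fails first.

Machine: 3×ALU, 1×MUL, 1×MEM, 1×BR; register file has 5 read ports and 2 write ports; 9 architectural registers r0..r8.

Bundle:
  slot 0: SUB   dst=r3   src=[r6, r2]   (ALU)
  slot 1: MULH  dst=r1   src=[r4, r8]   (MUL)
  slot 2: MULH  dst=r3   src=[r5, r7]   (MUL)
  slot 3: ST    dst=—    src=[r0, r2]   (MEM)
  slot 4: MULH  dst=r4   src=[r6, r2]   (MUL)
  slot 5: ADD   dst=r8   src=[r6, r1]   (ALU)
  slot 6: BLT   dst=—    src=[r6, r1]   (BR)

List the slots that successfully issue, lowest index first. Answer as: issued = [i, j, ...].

issued = [0, 1]

(0) want 1×ALU +2rd +1wr — yes → AL2|MU1|ME1|BR1|rd3|wr1
(1) want 1×MUL +2rd +1wr — yes → AL2|MU0|ME1|BR1|rd1|wr0
(2) want 1×MUL +2rd +1wr — FU → AL2|MU0|ME1|BR1|rd1|wr0
(3) want 1×MEM +2rd +0wr — RD_PORT → AL2|MU0|ME1|BR1|rd1|wr0
(4) want 1×MUL +2rd +1wr — FU → AL2|MU0|ME1|BR1|rd1|wr0
(5) want 1×ALU +2rd +1wr — RD_PORT → AL2|MU0|ME1|BR1|rd1|wr0
(6) want 1×BR +2rd +0wr — RD_PORT → AL2|MU0|ME1|BR1|rd1|wr0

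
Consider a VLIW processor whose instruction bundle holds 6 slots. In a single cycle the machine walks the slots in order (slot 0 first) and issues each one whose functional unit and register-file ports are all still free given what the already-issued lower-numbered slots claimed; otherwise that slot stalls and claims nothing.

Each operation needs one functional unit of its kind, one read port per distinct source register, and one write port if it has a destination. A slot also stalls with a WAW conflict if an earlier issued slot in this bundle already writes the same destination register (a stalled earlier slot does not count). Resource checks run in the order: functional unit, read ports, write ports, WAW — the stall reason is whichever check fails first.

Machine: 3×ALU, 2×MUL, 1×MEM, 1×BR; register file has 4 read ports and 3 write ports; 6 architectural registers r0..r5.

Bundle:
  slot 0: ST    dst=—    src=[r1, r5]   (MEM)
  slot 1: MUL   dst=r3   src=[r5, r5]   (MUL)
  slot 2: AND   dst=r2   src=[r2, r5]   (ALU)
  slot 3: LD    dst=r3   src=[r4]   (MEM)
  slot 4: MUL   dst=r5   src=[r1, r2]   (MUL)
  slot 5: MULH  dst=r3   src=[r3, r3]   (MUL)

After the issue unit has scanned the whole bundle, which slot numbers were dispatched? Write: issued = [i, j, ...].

issued = [0, 1]

slot 0 (MEM): ISSUE — free A3,Mu2,Ld0,B1 rp2 wp3
slot 1 (MUL): ISSUE — free A3,Mu1,Ld0,B1 rp1 wp2
slot 2 (ALU): stall RD_PORT — free A3,Mu1,Ld0,B1 rp1 wp2
slot 3 (MEM): stall FU — free A3,Mu1,Ld0,B1 rp1 wp2
slot 4 (MUL): stall RD_PORT — free A3,Mu1,Ld0,B1 rp1 wp2
slot 5 (MUL): stall WAW — free A3,Mu1,Ld0,B1 rp1 wp2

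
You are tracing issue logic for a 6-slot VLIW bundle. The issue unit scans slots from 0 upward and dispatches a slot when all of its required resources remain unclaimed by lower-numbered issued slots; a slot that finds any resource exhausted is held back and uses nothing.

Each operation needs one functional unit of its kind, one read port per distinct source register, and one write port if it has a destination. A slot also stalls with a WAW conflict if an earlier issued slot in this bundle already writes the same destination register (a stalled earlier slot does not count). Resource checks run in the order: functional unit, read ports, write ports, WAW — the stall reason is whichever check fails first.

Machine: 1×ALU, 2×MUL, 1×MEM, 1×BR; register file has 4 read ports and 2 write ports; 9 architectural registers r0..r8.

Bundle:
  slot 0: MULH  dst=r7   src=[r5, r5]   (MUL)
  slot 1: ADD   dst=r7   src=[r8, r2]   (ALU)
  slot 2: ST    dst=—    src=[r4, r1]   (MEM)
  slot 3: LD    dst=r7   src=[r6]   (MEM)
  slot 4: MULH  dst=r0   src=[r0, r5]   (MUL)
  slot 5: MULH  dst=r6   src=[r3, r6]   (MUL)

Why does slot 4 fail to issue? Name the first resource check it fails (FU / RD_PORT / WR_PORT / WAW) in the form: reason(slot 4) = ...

  0. MUL→r7 ⇒ go  {1A/1Mu/1Ld/1B | 3r 1w}
  1. ALU→r7 ⇒ no(WAW)  {1A/1Mu/1Ld/1B | 3r 1w}
  2. MEM ⇒ go  {1A/1Mu/0Ld/1B | 1r 1w}
  3. MEM→r7 ⇒ no(FU)  {1A/1Mu/0Ld/1B | 1r 1w}
  4. MUL→r0 ⇒ no(RD_PORT)  {1A/1Mu/0Ld/1B | 1r 1w}
  5. MUL→r6 ⇒ no(RD_PORT)  {1A/1Mu/0Ld/1B | 1r 1w}

reason(slot 4) = RD_PORT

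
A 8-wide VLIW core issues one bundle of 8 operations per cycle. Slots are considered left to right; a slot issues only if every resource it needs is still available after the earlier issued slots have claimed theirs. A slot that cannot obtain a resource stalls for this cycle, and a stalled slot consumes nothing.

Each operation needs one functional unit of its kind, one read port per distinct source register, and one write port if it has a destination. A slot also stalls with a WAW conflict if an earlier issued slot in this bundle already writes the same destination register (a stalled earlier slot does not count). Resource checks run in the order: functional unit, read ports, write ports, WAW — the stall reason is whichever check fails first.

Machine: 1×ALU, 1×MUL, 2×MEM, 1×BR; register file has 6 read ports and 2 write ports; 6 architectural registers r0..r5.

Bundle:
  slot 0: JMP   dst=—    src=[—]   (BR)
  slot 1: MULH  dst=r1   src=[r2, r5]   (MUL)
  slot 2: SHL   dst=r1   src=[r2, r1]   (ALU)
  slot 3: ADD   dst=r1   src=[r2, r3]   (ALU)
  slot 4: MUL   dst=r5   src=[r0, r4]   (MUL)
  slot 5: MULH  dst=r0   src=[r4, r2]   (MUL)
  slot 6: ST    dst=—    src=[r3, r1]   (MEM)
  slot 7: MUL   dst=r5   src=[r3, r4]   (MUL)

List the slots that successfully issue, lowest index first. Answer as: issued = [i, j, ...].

issued = [0, 1, 6]

(0) want 1×BR +0rd +0wr — yes → AL1|MU1|ME2|BR0|rd6|wr2
(1) want 1×MUL +2rd +1wr — yes → AL1|MU0|ME2|BR0|rd4|wr1
(2) want 1×ALU +2rd +1wr — WAW → AL1|MU0|ME2|BR0|rd4|wr1
(3) want 1×ALU +2rd +1wr — WAW → AL1|MU0|ME2|BR0|rd4|wr1
(4) want 1×MUL +2rd +1wr — FU → AL1|MU0|ME2|BR0|rd4|wr1
(5) want 1×MUL +2rd +1wr — FU → AL1|MU0|ME2|BR0|rd4|wr1
(6) want 1×MEM +2rd +0wr — yes → AL1|MU0|ME1|BR0|rd2|wr1
(7) want 1×MUL +2rd +1wr — FU → AL1|MU0|ME1|BR0|rd2|wr1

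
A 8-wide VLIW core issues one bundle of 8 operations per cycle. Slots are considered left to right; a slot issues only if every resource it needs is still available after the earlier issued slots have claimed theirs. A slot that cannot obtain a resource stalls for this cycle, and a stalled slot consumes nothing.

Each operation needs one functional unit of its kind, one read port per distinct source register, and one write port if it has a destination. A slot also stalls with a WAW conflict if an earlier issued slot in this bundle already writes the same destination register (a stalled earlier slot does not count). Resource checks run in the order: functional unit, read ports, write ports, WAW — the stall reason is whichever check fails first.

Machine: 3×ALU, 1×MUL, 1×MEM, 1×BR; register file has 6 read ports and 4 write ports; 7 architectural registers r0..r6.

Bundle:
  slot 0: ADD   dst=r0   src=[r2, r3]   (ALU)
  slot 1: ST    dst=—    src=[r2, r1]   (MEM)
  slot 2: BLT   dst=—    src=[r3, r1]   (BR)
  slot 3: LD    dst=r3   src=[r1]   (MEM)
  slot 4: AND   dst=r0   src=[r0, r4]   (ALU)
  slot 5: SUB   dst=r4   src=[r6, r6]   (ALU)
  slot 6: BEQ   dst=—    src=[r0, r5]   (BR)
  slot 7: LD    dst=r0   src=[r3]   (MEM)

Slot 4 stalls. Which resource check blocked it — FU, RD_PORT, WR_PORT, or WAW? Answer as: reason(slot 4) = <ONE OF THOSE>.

  0. ALU→r0 ⇒ go  {2A/1Mu/1Ld/1B | 4r 3w}
  1. MEM ⇒ go  {2A/1Mu/0Ld/1B | 2r 3w}
  2. BR ⇒ go  {2A/1Mu/0Ld/0B | 0r 3w}
  3. MEM→r3 ⇒ no(FU)  {2A/1Mu/0Ld/0B | 0r 3w}
  4. ALU→r0 ⇒ no(RD_PORT)  {2A/1Mu/0Ld/0B | 0r 3w}
  5. ALU→r4 ⇒ no(RD_PORT)  {2A/1Mu/0Ld/0B | 0r 3w}
  6. BR ⇒ no(FU)  {2A/1Mu/0Ld/0B | 0r 3w}
  7. MEM→r0 ⇒ no(FU)  {2A/1Mu/0Ld/0B | 0r 3w}

reason(slot 4) = RD_PORT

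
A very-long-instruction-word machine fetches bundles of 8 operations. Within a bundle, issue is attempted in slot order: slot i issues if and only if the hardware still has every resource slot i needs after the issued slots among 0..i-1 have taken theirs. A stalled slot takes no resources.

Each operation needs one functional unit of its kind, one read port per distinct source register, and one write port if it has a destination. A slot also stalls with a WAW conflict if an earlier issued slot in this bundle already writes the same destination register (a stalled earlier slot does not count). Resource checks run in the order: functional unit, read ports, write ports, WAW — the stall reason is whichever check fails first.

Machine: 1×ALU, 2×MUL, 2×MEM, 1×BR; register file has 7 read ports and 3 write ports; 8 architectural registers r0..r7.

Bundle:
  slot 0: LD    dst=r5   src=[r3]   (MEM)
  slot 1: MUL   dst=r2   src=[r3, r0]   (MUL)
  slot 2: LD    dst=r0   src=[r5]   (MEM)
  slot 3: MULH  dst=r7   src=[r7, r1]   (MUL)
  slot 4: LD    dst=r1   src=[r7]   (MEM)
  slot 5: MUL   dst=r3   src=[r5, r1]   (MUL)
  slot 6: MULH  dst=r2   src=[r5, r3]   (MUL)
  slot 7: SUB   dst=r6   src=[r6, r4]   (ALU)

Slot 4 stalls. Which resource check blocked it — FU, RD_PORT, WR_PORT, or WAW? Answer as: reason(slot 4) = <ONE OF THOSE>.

  0. MEM→r5 ⇒ go  {1A/2Mu/1Ld/1B | 6r 2w}
  1. MUL→r2 ⇒ go  {1A/1Mu/1Ld/1B | 4r 1w}
  2. MEM→r0 ⇒ go  {1A/1Mu/0Ld/1B | 3r 0w}
  3. MUL→r7 ⇒ no(WR_PORT)  {1A/1Mu/0Ld/1B | 3r 0w}
  4. MEM→r1 ⇒ no(FU)  {1A/1Mu/0Ld/1B | 3r 0w}
  5. MUL→r3 ⇒ no(WR_PORT)  {1A/1Mu/0Ld/1B | 3r 0w}
  6. MUL→r2 ⇒ no(WR_PORT)  {1A/1Mu/0Ld/1B | 3r 0w}
  7. ALU→r6 ⇒ no(WR_PORT)  {1A/1Mu/0Ld/1B | 3r 0w}

reason(slot 4) = FU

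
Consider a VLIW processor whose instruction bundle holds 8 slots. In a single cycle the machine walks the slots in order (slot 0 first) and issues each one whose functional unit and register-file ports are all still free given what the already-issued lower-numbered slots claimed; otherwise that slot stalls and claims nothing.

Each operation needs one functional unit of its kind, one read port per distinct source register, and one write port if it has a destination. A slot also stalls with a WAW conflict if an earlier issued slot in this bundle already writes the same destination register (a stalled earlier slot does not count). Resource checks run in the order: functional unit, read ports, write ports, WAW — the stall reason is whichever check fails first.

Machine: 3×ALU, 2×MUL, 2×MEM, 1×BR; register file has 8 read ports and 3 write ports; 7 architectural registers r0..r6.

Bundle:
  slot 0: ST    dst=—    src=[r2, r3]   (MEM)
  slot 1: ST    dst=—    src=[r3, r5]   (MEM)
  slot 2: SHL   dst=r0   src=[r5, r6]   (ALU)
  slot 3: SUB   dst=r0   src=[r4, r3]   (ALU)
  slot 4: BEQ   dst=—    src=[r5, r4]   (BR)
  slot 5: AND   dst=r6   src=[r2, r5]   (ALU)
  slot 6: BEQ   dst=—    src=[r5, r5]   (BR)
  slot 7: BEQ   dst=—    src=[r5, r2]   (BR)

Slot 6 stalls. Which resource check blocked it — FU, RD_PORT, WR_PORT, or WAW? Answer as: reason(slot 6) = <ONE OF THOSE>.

  0. MEM ⇒ go  {3A/2Mu/1Ld/1B | 6r 3w}
  1. MEM ⇒ go  {3A/2Mu/0Ld/1B | 4r 3w}
  2. ALU→r0 ⇒ go  {2A/2Mu/0Ld/1B | 2r 2w}
  3. ALU→r0 ⇒ no(WAW)  {2A/2Mu/0Ld/1B | 2r 2w}
  4. BR ⇒ go  {2A/2Mu/0Ld/0B | 0r 2w}
  5. ALU→r6 ⇒ no(RD_PORT)  {2A/2Mu/0Ld/0B | 0r 2w}
  6. BR ⇒ no(FU)  {2A/2Mu/0Ld/0B | 0r 2w}
  7. BR ⇒ no(FU)  {2A/2Mu/0Ld/0B | 0r 2w}

reason(slot 6) = FU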